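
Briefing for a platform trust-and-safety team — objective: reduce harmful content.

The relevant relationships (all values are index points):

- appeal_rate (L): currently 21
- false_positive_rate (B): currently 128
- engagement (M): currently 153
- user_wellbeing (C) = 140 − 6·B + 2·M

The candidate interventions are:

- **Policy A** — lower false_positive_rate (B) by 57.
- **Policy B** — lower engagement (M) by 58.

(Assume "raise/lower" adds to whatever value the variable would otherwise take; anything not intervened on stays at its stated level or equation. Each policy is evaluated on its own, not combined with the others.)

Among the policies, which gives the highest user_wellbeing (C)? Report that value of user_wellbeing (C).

Policy A (B − 57):
  B = 128 − 57 = 71
  M = 153
  C = 140 − 6·71 + 2·153 = 20
Policy B (M − 58):
  B = 128
  M = 153 − 58 = 95
  C = 140 − 6·128 + 2·95 = -438
Comparing — Policy A: C=20, Policy B: C=-438. Highest is 20 (Policy A).

20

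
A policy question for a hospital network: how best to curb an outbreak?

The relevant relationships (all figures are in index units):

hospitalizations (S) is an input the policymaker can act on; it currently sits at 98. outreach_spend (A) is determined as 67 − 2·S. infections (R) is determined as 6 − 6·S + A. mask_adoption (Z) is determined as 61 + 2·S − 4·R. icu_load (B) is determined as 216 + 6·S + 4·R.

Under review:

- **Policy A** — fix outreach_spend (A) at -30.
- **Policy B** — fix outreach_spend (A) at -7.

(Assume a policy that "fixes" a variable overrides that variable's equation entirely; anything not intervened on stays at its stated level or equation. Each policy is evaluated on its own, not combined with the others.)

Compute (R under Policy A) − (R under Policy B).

Policy A (A := -30):
  S = 98
  A = -30
  R = 6 − 6·98 + (-30) = -612
Policy B (A := -7):
  S = 98
  A = -7
  R = 6 − 6·98 + (-7) = -589
R: -612 − (-589) = -23

-23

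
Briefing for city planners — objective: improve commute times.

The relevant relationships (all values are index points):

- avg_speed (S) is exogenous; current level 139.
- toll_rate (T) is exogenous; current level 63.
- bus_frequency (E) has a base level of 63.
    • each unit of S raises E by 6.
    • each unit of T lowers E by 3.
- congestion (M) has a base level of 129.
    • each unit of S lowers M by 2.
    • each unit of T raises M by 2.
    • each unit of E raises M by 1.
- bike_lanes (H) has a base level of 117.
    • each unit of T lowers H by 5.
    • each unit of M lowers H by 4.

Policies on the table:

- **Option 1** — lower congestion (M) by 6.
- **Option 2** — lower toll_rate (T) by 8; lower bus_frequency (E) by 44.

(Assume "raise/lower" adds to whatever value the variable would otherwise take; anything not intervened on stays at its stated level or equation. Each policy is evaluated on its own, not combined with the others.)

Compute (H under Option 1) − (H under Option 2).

-160

Option 1 (M − 6):
  S = 139
  T = 63
  E = 63 + 6·139 − 3·63 = 708
  M = 129 − 2·139 + 2·63 + 708 (−6 from intervention) = 679
  H = 117 − 5·63 − 4·679 = -2914
Option 2 (T − 8, E − 44):
  S = 139
  T = 63 − 8 = 55
  E = 63 + 6·139 − 3·55 (−44 from intervention) = 688
  M = 129 − 2·139 + 2·55 + 688 = 649
  H = 117 − 5·55 − 4·649 = -2754
H: -2914 − (-2754) = -160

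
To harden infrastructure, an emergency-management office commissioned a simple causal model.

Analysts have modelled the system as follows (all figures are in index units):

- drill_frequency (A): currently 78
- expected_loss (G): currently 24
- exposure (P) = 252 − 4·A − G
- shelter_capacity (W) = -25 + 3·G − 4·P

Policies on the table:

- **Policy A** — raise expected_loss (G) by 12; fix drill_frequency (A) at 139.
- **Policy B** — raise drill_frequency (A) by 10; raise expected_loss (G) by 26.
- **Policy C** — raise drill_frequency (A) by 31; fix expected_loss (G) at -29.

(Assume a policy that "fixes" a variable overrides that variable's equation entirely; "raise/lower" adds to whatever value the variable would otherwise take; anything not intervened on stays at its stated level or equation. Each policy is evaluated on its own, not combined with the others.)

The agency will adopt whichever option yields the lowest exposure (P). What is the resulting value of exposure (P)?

Policy A (G + 12, A := 139):
  A = 139
  G = 24 + 12 = 36
  P = 252 − 4·139 − 36 = -340
Policy B (A + 10, G + 26):
  A = 78 + 10 = 88
  G = 24 + 26 = 50
  P = 252 − 4·88 − 50 = -150
Policy C (A + 31, G := -29):
  A = 78 + 31 = 109
  G = -29
  P = 252 − 4·109 − (-29) = -155
Comparing — Policy A: P=-340, Policy B: P=-150, Policy C: P=-155. Lowest is -340 (Policy A).

-340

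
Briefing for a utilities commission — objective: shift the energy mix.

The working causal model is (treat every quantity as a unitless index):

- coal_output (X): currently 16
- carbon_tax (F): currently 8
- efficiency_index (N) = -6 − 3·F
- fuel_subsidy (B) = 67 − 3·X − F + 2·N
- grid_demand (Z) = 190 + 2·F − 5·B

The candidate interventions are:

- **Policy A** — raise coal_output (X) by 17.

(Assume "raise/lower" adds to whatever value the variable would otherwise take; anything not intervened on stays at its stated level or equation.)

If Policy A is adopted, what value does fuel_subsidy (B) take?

-100

Policy A (X + 17):
  X = 16 + 17 = 33
  F = 8
  N = -6 − 3·8 = -30
  B = 67 − 3·33 − 8 + 2·(-30) = -100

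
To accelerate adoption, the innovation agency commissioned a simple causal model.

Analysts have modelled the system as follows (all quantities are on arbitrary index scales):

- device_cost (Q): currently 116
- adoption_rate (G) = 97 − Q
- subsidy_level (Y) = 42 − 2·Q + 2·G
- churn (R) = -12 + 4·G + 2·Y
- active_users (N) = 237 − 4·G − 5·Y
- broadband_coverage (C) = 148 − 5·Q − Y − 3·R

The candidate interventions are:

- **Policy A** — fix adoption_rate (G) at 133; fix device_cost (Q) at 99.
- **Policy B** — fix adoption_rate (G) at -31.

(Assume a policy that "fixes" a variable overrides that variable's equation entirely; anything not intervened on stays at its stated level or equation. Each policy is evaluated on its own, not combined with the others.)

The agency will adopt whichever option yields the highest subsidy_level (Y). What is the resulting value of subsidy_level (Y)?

110

Policy A (G := 133, Q := 99):
  Q = 99
  G = 133
  Y = 42 − 2·99 + 2·133 = 110
Policy B (G := -31):
  Q = 116
  G = -31
  Y = 42 − 2·116 + 2·(-31) = -252
Comparing — Policy A: Y=110, Policy B: Y=-252. Highest is 110 (Policy A).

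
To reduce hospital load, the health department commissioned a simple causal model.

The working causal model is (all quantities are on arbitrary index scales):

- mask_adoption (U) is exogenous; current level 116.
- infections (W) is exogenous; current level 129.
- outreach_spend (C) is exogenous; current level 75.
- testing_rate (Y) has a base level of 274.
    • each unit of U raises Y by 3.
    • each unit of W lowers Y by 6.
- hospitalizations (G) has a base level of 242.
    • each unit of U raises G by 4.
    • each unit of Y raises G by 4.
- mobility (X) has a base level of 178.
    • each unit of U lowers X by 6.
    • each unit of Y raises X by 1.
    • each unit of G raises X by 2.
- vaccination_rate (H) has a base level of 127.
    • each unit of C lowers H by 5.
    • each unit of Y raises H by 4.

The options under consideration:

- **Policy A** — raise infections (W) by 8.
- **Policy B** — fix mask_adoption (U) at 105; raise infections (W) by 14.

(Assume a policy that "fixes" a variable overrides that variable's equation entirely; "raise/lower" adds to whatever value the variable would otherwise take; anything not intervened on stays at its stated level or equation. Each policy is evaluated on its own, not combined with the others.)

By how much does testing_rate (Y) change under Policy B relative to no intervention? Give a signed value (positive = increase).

Baseline:
  U = 116
  W = 129
  Y = 274 + 3·116 − 6·129 = -152
Policy B (U := 105, W + 14):
  U = 105
  W = 129 + 14 = 143
  Y = 274 + 3·105 − 6·143 = -269
Change in Y: -269 − (-152) = -117

-117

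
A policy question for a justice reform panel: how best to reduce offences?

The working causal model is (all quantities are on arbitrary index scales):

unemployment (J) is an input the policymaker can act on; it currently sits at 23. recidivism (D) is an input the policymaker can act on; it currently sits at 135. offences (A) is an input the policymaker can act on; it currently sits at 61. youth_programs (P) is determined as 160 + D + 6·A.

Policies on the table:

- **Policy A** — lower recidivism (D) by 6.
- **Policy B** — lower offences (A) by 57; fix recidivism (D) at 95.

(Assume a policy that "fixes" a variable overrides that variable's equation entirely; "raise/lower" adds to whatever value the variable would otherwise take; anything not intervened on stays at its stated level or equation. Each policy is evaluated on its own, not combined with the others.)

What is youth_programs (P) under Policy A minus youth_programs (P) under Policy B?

Policy A (D − 6):
  D = 135 − 6 = 129
  A = 61
  P = 160 + 129 + 6·61 = 655
Policy B (A − 57, D := 95):
  D = 95
  A = 61 − 57 = 4
  P = 160 + 95 + 6·4 = 279
P: 655 − 279 = 376

376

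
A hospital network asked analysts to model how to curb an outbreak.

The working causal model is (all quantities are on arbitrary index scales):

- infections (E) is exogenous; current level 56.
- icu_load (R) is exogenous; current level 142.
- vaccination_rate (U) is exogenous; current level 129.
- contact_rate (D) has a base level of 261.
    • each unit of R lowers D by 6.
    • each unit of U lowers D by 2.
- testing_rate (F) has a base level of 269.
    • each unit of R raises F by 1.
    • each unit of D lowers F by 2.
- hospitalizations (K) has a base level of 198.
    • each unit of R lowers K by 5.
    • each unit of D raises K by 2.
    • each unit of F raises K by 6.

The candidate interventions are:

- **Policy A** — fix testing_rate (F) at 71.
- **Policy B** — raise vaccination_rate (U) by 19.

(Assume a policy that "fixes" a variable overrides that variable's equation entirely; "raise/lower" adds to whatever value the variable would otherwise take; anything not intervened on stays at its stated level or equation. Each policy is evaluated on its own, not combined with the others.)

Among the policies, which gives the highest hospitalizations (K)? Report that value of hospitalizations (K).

10824

Policy A (F := 71):
  R = 142
  U = 129
  D = 261 − 6·142 − 2·129 = -849
  F = 71
  K = 198 − 5·142 + 2·(-849) + 6·71 = -1784
Policy B (U + 19):
  R = 142
  U = 129 + 19 = 148
  D = 261 − 6·142 − 2·148 = -887
  F = 269 + 142 − 2·(-887) = 2185
  K = 198 − 5·142 + 2·(-887) + 6·2185 = 10824
Comparing — Policy A: K=-1784, Policy B: K=10824. Highest is 10824 (Policy B).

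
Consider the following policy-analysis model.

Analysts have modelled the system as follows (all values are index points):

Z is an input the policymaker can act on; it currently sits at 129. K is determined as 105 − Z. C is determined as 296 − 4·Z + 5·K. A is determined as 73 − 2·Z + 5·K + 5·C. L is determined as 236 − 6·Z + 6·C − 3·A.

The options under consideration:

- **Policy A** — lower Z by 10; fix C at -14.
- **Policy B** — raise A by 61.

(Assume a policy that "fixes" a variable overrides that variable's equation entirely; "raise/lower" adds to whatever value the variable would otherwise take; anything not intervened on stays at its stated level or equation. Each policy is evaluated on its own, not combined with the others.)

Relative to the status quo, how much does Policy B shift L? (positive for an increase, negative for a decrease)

Baseline:
  Z = 129
  K = 105 − 129 = -24
  C = 296 − 4·129 + 5·(-24) = -340
  A = 73 − 2·129 + 5·(-24) + 5·(-340) = -2005
  L = 236 − 6·129 + 6·(-340) − 3·(-2005) = 3437
Policy B (A + 61):
  Z = 129
  K = 105 − 129 = -24
  C = 296 − 4·129 + 5·(-24) = -340
  A = 73 − 2·129 + 5·(-24) + 5·(-340) (+61 from intervention) = -1944
  L = 236 − 6·129 + 6·(-340) − 3·(-1944) = 3254
Change in L: 3254 − 3437 = -183

-183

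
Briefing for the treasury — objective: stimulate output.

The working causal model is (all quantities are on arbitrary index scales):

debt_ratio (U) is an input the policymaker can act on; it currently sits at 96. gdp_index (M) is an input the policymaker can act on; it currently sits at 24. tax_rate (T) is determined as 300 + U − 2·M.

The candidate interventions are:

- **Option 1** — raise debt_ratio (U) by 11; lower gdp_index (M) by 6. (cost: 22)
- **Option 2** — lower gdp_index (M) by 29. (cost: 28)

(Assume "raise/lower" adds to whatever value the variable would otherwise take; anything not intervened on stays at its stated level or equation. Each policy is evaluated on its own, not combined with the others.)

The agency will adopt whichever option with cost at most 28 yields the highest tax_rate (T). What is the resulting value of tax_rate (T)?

406

Option 1 (U + 11, M − 6):
  U = 96 + 11 = 107
  M = 24 − 6 = 18
  T = 300 + 107 − 2·18 = 371
Option 2 (M − 29):
  U = 96
  M = 24 − 29 = -5
  T = 300 + 96 − 2·(-5) = 406
Comparing — Option 1: T=371, Option 2: T=406. Highest is 406 (Option 2).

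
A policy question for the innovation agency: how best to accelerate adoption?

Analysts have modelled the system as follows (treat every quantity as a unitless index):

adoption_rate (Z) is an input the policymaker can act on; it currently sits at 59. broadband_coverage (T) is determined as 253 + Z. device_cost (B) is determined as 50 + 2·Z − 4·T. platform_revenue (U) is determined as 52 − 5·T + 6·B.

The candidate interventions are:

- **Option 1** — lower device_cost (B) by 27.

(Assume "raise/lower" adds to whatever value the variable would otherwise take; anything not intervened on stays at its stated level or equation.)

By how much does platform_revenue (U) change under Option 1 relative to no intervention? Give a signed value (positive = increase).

-162

Baseline:
  Z = 59
  T = 253 + 59 = 312
  B = 50 + 2·59 − 4·312 = -1080
  U = 52 − 5·312 + 6·(-1080) = -7988
Option 1 (B − 27):
  Z = 59
  T = 253 + 59 = 312
  B = 50 + 2·59 − 4·312 (−27 from intervention) = -1107
  U = 52 − 5·312 + 6·(-1107) = -8150
Change in U: -8150 − (-7988) = -162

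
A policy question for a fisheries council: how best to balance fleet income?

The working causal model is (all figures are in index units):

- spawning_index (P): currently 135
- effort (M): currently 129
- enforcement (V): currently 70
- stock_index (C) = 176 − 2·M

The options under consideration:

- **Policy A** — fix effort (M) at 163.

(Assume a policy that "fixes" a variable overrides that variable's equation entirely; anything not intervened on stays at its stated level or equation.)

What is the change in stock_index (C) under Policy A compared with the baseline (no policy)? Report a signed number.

-68

Baseline:
  M = 129
  C = 176 − 2·129 = -82
Policy A (M := 163):
  M = 163
  C = 176 − 2·163 = -150
Change in C: -150 − (-82) = -68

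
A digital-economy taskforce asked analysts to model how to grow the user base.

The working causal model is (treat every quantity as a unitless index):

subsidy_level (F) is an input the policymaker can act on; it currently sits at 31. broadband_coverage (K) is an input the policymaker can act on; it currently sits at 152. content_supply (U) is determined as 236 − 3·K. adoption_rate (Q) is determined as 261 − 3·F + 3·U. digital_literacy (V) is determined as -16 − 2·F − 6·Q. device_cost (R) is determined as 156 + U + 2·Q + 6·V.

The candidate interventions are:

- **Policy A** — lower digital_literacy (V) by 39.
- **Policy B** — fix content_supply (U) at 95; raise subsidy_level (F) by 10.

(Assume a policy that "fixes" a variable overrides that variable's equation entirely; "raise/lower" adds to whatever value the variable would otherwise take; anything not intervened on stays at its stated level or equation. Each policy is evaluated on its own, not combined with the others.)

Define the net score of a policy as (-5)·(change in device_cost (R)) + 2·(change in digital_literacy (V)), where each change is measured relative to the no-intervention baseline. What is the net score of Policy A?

Baseline:
  F = 31
  K = 152
  U = 236 − 3·152 = -220
  Q = 261 − 3·31 + 3·(-220) = -492
  V = -16 − 2·31 − 6·(-492) = 2874
  R = 156 + (-220) + 2·(-492) + 6·2874 = 16196
Policy A (V − 39):
  F = 31
  K = 152
  U = 236 − 3·152 = -220
  Q = 261 − 3·31 + 3·(-220) = -492
  V = -16 − 2·31 − 6·(-492) (−39 from intervention) = 2835
  R = 156 + (-220) + 2·(-492) + 6·2835 = 15962
ΔR = 15962 − 16196 = -234; ΔV = 2835 − 2874 = -39
Score = (-5)·(-234) + 2·(-39) = 1092

1092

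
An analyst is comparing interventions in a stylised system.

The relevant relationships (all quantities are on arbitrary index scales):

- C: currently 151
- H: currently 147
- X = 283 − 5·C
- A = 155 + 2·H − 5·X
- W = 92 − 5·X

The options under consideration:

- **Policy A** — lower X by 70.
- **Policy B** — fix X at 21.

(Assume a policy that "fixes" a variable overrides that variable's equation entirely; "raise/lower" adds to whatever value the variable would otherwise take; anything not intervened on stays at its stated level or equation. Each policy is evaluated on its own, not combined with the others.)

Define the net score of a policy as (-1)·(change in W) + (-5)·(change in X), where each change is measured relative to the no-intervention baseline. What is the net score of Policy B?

0

Baseline:
  C = 151
  X = 283 − 5·151 = -472
  W = 92 − 5·(-472) = 2452
Policy B (X := 21):
  C = 151
  X = 21
  W = 92 − 5·21 = -13
ΔW = -13 − 2452 = -2465; ΔX = 21 − (-472) = 493
Score = (-1)·(-2465) + (-5)·493 = 0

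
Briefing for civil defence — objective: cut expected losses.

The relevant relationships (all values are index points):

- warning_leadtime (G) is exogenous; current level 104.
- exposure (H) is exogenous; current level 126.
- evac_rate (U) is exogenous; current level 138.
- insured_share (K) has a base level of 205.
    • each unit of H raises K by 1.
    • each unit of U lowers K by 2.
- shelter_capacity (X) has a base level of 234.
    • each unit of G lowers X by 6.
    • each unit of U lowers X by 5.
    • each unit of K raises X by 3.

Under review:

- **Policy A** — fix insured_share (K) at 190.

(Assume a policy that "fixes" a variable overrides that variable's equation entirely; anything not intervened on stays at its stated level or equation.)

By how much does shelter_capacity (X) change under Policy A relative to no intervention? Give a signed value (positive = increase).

405

Baseline:
  G = 104
  H = 126
  U = 138
  K = 205 + 126 − 2·138 = 55
  X = 234 − 6·104 − 5·138 + 3·55 = -915
Policy A (K := 190):
  G = 104
  H = 126
  U = 138
  K = 190
  X = 234 − 6·104 − 5·138 + 3·190 = -510
Change in X: -510 − (-915) = 405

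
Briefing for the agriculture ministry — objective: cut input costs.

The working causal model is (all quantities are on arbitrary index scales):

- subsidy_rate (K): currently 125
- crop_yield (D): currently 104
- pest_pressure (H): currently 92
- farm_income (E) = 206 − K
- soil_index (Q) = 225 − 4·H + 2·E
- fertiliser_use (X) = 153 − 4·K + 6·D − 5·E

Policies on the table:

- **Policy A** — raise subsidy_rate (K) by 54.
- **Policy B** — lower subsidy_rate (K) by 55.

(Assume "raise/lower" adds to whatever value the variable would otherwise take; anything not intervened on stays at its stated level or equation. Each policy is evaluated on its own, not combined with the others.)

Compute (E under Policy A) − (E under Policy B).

Policy A (K + 54):
  K = 125 + 54 = 179
  E = 206 − 179 = 27
Policy B (K − 55):
  K = 125 − 55 = 70
  E = 206 − 70 = 136
E: 27 − 136 = -109

-109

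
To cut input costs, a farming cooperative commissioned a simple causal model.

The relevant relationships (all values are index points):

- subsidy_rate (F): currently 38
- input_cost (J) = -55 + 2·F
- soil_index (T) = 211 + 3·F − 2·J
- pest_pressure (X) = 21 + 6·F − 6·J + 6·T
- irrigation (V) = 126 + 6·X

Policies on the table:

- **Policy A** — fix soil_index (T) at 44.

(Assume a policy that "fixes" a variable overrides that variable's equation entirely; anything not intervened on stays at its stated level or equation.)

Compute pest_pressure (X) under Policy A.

Policy A (T := 44):
  F = 38
  J = -55 + 2·38 = 21
  T = 44
  X = 21 + 6·38 − 6·21 + 6·44 = 387

387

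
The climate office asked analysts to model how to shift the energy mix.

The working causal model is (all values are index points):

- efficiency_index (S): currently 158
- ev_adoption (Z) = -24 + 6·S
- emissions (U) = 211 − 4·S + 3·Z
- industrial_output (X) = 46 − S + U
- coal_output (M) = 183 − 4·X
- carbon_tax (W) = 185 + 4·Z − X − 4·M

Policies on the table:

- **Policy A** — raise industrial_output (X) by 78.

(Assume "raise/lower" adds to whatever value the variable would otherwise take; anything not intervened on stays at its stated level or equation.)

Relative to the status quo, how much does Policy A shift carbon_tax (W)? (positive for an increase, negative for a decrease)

Baseline:
  S = 158
  Z = -24 + 6·158 = 924
  U = 211 − 4·158 + 3·924 = 2351
  X = 46 − 158 + 2351 = 2239
  M = 183 − 4·2239 = -8773
  W = 185 + 4·924 − 2239 − 4·(-8773) = 36734
Policy A (X + 78):
  S = 158
  Z = -24 + 6·158 = 924
  U = 211 − 4·158 + 3·924 = 2351
  X = 46 − 158 + 2351 (+78 from intervention) = 2317
  M = 183 − 4·2317 = -9085
  W = 185 + 4·924 − 2317 − 4·(-9085) = 37904
Change in W: 37904 − 36734 = 1170

1170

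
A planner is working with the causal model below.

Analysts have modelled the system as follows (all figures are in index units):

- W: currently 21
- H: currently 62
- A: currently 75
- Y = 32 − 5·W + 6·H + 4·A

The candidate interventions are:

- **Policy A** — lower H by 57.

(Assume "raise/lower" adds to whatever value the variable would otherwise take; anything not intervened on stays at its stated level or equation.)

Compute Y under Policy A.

Policy A (H − 57):
  W = 21
  H = 62 − 57 = 5
  A = 75
  Y = 32 − 5·21 + 6·5 + 4·75 = 257

257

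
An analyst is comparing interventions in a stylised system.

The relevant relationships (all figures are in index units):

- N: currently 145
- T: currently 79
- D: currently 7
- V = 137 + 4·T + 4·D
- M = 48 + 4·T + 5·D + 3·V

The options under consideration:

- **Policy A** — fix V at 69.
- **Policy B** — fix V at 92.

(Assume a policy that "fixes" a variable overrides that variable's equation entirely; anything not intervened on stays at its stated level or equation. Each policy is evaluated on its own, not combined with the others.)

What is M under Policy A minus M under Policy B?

-69

Policy A (V := 69):
  T = 79
  D = 7
  V = 69
  M = 48 + 4·79 + 5·7 + 3·69 = 606
Policy B (V := 92):
  T = 79
  D = 7
  V = 92
  M = 48 + 4·79 + 5·7 + 3·92 = 675
M: 606 − 675 = -69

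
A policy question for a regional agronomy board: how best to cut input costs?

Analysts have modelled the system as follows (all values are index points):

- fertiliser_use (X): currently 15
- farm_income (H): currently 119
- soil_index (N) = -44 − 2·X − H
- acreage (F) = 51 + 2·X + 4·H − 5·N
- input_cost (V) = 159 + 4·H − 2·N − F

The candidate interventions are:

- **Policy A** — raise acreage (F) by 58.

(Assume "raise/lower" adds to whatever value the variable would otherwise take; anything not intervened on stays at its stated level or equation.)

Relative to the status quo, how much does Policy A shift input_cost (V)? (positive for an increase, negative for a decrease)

-58

Baseline:
  X = 15
  H = 119
  N = -44 − 2·15 − 119 = -193
  F = 51 + 2·15 + 4·119 − 5·(-193) = 1522
  V = 159 + 4·119 − 2·(-193) − 1522 = -501
Policy A (F + 58):
  X = 15
  H = 119
  N = -44 − 2·15 − 119 = -193
  F = 51 + 2·15 + 4·119 − 5·(-193) (+58 from intervention) = 1580
  V = 159 + 4·119 − 2·(-193) − 1580 = -559
Change in V: -559 − (-501) = -58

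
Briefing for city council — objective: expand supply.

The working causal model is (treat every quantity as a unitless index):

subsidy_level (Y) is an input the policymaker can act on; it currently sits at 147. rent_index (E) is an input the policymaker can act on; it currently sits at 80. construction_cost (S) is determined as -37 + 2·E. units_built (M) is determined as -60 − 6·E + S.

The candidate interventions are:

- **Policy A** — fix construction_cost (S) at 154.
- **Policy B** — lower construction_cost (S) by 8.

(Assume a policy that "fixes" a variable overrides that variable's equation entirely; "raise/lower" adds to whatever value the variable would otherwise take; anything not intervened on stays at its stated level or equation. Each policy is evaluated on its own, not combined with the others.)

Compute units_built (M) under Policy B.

-425

Policy B (S − 8):
  E = 80
  S = -37 + 2·80 (−8 from intervention) = 115
  M = -60 − 6·80 + 115 = -425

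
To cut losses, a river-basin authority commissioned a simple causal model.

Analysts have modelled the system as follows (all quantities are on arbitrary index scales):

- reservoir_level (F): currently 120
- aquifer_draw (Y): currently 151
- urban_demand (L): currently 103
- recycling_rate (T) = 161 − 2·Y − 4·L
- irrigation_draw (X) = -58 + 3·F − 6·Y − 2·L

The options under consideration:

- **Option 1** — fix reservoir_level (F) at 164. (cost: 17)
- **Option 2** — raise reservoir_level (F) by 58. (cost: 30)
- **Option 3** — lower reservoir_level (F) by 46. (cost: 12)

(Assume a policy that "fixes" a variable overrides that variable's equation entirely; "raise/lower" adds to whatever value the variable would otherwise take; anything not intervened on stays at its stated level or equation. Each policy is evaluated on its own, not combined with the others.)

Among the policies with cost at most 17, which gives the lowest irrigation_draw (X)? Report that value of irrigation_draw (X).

Option 1 (F := 164):
  F = 164
  Y = 151
  L = 103
  X = -58 + 3·164 − 6·151 − 2·103 = -678
Option 3 (F − 46):
  F = 120 − 46 = 74
  Y = 151
  L = 103
  X = -58 + 3·74 − 6·151 − 2·103 = -948
Comparing — Option 1: X=-678, Option 3: X=-948. Lowest is -948 (Option 3).

-948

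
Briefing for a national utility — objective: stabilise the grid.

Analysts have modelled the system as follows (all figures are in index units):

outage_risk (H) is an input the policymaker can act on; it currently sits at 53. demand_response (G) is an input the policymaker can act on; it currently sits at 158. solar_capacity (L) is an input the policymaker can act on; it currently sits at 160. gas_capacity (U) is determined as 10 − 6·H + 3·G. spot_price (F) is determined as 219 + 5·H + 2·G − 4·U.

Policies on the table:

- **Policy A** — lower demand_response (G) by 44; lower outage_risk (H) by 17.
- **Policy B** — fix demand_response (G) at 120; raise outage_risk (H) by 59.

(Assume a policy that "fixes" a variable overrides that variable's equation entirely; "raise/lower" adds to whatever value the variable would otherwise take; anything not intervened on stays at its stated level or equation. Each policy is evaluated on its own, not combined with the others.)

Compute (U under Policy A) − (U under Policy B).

Policy A (G − 44, H − 17):
  H = 53 − 17 = 36
  G = 158 − 44 = 114
  U = 10 − 6·36 + 3·114 = 136
Policy B (G := 120, H + 59):
  H = 53 + 59 = 112
  G = 120
  U = 10 − 6·112 + 3·120 = -302
U: 136 − (-302) = 438

438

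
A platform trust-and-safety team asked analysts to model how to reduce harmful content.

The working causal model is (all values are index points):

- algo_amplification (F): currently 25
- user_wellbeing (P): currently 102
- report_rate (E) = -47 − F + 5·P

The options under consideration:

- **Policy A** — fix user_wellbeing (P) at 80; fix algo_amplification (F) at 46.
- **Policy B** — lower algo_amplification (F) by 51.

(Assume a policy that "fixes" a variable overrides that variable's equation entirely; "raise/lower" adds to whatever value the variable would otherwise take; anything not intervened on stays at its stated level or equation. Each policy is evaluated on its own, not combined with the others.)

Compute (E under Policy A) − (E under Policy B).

-182

Policy A (P := 80, F := 46):
  F = 46
  P = 80
  E = -47 − 46 + 5·80 = 307
Policy B (F − 51):
  F = 25 − 51 = -26
  P = 102
  E = -47 − (-26) + 5·102 = 489
E: 307 − 489 = -182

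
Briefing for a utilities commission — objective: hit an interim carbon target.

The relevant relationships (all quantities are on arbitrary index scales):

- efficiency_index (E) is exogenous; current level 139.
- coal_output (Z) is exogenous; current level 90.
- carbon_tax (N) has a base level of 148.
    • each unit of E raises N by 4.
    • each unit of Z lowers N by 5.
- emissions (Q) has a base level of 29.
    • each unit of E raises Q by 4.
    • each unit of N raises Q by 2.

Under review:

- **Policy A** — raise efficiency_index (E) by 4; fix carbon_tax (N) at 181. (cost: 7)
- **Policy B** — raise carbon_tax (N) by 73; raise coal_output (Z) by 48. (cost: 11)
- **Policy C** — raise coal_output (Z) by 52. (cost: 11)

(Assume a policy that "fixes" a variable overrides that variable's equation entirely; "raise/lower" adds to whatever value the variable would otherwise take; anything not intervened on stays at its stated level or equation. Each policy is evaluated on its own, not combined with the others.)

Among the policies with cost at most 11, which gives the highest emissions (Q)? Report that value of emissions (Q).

Policy A (E + 4, N := 181):
  E = 139 + 4 = 143
  Z = 90
  N = 181
  Q = 29 + 4·143 + 2·181 = 963
Policy B (N + 73, Z + 48):
  E = 139
  Z = 90 + 48 = 138
  N = 148 + 4·139 − 5·138 (+73 from intervention) = 87
  Q = 29 + 4·139 + 2·87 = 759
Policy C (Z + 52):
  E = 139
  Z = 90 + 52 = 142
  N = 148 + 4·139 − 5·142 = -6
  Q = 29 + 4·139 + 2·(-6) = 573
Comparing — Policy A: Q=963, Policy B: Q=759, Policy C: Q=573. Highest is 963 (Policy A).

963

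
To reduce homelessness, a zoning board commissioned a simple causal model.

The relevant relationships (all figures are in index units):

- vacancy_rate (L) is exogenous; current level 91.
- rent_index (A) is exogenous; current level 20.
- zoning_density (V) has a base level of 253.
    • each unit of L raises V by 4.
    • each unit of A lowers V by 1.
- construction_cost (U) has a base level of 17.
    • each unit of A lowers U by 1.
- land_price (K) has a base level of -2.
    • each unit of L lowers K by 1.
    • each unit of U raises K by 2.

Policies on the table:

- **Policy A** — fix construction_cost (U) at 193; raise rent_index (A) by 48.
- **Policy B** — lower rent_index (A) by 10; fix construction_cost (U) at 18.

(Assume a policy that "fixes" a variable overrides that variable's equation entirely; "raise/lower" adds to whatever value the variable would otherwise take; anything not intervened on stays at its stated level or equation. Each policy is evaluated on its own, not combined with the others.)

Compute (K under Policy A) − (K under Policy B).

Policy A (U := 193, A + 48):
  L = 91
  A = 20 + 48 = 68
  U = 193
  K = -2 − 91 + 2·193 = 293
Policy B (A − 10, U := 18):
  L = 91
  A = 20 − 10 = 10
  U = 18
  K = -2 − 91 + 2·18 = -57
K: 293 − (-57) = 350

350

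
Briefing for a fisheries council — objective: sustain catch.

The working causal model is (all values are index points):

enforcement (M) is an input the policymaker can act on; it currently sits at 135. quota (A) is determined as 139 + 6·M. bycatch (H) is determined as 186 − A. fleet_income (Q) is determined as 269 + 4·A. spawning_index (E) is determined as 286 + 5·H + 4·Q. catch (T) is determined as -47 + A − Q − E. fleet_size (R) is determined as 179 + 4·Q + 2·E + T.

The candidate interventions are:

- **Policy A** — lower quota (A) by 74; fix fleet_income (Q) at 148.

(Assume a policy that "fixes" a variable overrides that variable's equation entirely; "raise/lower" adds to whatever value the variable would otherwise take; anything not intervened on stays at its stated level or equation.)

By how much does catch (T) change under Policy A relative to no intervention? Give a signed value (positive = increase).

19141

Baseline:
  M = 135
  A = 139 + 6·135 = 949
  H = 186 − 949 = -763
  Q = 269 + 4·949 = 4065
  E = 286 + 5·(-763) + 4·4065 = 12731
  T = -47 + 949 − 4065 − 12731 = -15894
Policy A (A − 74, Q := 148):
  M = 135
  A = 139 + 6·135 (−74 from intervention) = 875
  H = 186 − 875 = -689
  Q = 148
  E = 286 + 5·(-689) + 4·148 = -2567
  T = -47 + 875 − 148 − (-2567) = 3247
Change in T: 3247 − (-15894) = 19141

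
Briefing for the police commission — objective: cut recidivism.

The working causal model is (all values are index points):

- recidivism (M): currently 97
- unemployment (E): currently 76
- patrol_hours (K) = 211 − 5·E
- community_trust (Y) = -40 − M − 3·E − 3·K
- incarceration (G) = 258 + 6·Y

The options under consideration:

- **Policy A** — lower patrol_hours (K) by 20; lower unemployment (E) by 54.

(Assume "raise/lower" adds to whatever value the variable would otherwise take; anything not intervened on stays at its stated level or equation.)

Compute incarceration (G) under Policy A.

-2418

Policy A (K − 20, E − 54):
  M = 97
  E = 76 − 54 = 22
  K = 211 − 5·22 (−20 from intervention) = 81
  Y = -40 − 97 − 3·22 − 3·81 = -446
  G = 258 + 6·(-446) = -2418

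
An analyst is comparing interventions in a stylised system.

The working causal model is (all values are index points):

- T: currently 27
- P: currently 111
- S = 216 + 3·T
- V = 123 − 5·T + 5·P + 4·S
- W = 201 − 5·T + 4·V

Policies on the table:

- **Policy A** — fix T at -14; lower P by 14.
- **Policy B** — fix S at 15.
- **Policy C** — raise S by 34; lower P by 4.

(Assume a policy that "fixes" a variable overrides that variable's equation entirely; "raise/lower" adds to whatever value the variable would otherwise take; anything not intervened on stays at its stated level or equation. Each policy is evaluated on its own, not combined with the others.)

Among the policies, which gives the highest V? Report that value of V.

1847

Policy A (T := -14, P − 14):
  T = -14
  P = 111 − 14 = 97
  S = 216 + 3·(-14) = 174
  V = 123 − 5·(-14) + 5·97 + 4·174 = 1374
Policy B (S := 15):
  T = 27
  P = 111
  S = 15
  V = 123 − 5·27 + 5·111 + 4·15 = 603
Policy C (S + 34, P − 4):
  T = 27
  P = 111 − 4 = 107
  S = 216 + 3·27 (+34 from intervention) = 331
  V = 123 − 5·27 + 5·107 + 4·331 = 1847
Comparing — Policy A: V=1374, Policy B: V=603, Policy C: V=1847. Highest is 1847 (Policy C).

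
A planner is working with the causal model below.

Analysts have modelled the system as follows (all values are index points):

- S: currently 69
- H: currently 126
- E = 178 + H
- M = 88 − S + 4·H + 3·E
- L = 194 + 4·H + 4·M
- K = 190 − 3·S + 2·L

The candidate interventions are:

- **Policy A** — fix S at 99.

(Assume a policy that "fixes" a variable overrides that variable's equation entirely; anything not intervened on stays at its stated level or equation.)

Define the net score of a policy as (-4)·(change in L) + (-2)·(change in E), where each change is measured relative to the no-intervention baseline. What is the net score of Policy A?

Baseline:
  S = 69
  H = 126
  E = 178 + 126 = 304
  M = 88 − 69 + 4·126 + 3·304 = 1435
  L = 194 + 4·126 + 4·1435 = 6438
Policy A (S := 99):
  S = 99
  H = 126
  E = 178 + 126 = 304
  M = 88 − 99 + 4·126 + 3·304 = 1405
  L = 194 + 4·126 + 4·1405 = 6318
ΔL = 6318 − 6438 = -120; ΔE = 304 − 304 = 0
Score = (-4)·(-120) + (-2)·0 = 480

480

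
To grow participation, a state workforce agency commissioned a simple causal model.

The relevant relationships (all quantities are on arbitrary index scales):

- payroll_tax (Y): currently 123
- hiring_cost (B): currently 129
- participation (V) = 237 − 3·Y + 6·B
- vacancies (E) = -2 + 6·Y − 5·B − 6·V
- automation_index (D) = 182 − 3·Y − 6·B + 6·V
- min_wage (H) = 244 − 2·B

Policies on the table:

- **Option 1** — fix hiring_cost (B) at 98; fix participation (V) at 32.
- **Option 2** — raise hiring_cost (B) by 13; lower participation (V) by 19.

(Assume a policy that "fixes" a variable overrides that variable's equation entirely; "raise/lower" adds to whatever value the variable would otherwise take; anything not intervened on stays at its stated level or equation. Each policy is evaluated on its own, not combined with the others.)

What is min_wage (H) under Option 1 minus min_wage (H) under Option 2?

Option 1 (B := 98, V := 32):
  B = 98
  H = 244 − 2·98 = 48
Option 2 (B + 13, V − 19):
  B = 129 + 13 = 142
  H = 244 − 2·142 = -40
H: 48 − (-40) = 88

88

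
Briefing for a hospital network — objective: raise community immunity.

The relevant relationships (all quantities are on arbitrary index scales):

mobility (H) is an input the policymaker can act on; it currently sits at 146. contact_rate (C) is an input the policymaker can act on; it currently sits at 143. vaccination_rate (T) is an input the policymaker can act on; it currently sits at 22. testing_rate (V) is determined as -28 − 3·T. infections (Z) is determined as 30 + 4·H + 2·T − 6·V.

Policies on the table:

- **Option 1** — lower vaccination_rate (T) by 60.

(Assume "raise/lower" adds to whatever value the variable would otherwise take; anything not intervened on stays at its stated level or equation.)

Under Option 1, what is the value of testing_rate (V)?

86

Option 1 (T − 60):
  T = 22 − 60 = -38
  V = -28 − 3·(-38) = 86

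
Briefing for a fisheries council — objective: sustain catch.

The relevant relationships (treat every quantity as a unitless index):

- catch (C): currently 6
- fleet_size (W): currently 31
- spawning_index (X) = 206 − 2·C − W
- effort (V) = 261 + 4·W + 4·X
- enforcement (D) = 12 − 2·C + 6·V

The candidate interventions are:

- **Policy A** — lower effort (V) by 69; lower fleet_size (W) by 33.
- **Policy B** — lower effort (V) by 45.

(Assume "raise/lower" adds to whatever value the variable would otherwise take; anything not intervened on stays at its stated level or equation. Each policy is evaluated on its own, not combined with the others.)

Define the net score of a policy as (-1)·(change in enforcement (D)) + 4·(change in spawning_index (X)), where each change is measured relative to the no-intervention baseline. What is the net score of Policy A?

546

Baseline:
  C = 6
  W = 31
  X = 206 − 2·6 − 31 = 163
  V = 261 + 4·31 + 4·163 = 1037
  D = 12 − 2·6 + 6·1037 = 6222
Policy A (V − 69, W − 33):
  C = 6
  W = 31 − 33 = -2
  X = 206 − 2·6 − (-2) = 196
  V = 261 + 4·(-2) + 4·196 (−69 from intervention) = 968
  D = 12 − 2·6 + 6·968 = 5808
ΔD = 5808 − 6222 = -414; ΔX = 196 − 163 = 33
Score = (-1)·(-414) + 4·33 = 546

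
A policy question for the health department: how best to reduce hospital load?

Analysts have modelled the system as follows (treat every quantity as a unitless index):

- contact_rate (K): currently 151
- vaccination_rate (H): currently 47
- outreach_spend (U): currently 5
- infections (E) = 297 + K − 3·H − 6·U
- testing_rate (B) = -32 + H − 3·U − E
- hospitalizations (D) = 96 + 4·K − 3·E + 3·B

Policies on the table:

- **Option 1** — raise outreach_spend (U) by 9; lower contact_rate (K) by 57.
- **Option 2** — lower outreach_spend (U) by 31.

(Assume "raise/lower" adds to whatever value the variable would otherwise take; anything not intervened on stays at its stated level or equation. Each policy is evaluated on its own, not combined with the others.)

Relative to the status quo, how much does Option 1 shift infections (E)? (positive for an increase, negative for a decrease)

Baseline:
  K = 151
  H = 47
  U = 5
  E = 297 + 151 − 3·47 − 6·5 = 277
Option 1 (U + 9, K − 57):
  K = 151 − 57 = 94
  H = 47
  U = 5 + 9 = 14
  E = 297 + 94 − 3·47 − 6·14 = 166
Change in E: 166 − 277 = -111

-111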